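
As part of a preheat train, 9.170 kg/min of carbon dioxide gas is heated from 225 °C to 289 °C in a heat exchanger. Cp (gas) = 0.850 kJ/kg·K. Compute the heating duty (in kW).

Q = ṁ·Cp·ΔT = 9.170 × 0.850 × (289 − 225) = 498.85 kJ/min
Converting: 498.85 / 60 s = 8.3141 kW

Q = 8.31 kW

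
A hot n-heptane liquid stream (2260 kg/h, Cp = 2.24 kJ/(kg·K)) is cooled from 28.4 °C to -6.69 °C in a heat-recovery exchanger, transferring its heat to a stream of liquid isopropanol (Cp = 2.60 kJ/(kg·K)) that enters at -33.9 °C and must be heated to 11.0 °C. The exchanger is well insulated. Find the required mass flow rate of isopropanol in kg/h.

ṁ_c = 1520 kg/h

Heat released by hot stream: Q = 2260 × 2.24 × (28.4 − -6.69) = 177640 kJ/h
Energy balance on cold side (adiabatic exchanger): Q = ṁ_c·Cp_c·(T_c,out − T_c,in)
ṁ_c = 177640 / [2.60 × (11.0 − -33.9)] = 1521.7 kg/h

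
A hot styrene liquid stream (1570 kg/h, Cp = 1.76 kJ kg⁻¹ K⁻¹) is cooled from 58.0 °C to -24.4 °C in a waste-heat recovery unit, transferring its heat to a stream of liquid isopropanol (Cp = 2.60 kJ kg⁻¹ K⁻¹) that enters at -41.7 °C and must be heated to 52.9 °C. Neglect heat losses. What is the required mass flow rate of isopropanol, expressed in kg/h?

ṁ_c = 926 kg/h

Heat released by hot stream: Q = 1570 × 1.76 × (58.0 − -24.4) = 227690 kJ/h
Energy balance on cold side (adiabatic exchanger): Q = ṁ_c·Cp_c·(T_c,out − T_c,in)
ṁ_c = 227690 / [2.60 × (52.9 − -41.7)] = 925.71 kg/h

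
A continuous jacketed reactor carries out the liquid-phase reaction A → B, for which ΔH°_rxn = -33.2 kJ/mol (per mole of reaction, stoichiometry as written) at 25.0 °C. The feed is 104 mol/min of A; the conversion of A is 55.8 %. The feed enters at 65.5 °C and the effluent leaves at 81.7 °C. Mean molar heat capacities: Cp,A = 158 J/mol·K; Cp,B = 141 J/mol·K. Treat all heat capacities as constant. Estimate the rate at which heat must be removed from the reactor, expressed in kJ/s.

Extent of reaction ξ = 0.558 × 104 = 58.032 mol/min
Reaction term: ξ·ΔH°_rxn = 58.032 × -33.2 = -1926.7 kJ/min
Sensible, feed 65.5→25 °C: -665.5 kJ/min
Outlet flows (mol/min): A 45.968, B 58.032
Sensible, products 25→81.7 °C: 875.76 kJ/min
Q = ΔH = -1716.4 kJ/min = -28.607 kW
Heat removed = 28.607 kJ/s

Q_out = 28.6 kJ/s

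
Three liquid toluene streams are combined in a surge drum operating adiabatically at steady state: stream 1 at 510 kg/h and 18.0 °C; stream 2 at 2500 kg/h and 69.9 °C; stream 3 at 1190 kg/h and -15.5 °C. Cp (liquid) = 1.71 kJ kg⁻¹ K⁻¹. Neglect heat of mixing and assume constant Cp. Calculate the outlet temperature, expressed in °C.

No heat crosses the boundary, so H_out = H_in.
Σ ṁᵢCp,ᵢTᵢ = 510×1.71×18.0 + 2500×1.71×69.9 + 1190×1.71×-15.5 = 282980
Σ ṁᵢCp,ᵢ = 510×1.71 + 2500×1.71 + 1190×1.71 = 7182
T_out = 282980 / 7182 = 39.401 °C

T_out = 39.4 °C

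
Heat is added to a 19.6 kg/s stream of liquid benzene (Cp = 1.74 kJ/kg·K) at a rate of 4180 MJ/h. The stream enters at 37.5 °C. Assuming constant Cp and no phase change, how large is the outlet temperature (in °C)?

T_out = 71.5 °C

Q = 4180 MJ/h = 1161.1 kJ/s
ΔT = Q/(ṁ·Cp) = 1161.1/(19.6×1.74) = 34.046 K
T_out = 37.5 + 34.046 = 71.546 °C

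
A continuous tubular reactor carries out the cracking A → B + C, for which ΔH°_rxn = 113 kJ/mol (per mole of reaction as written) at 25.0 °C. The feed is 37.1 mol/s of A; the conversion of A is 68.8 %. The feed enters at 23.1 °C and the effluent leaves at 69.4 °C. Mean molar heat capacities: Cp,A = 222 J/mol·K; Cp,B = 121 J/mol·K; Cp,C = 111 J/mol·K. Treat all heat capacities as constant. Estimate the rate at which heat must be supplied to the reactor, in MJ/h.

Extent of reaction ξ = 0.688 × 37.1 = 25.525 mol/s
Reaction term: ξ·ΔH°_rxn = 25.525 × 113 = 2884.3 kJ/s
Sensible, feed 23.1→25 °C: 15.649 kJ/s
Outlet flows (mol/s): A 11.575, B 25.525, C 25.525
Sensible, products 25→69.4 °C: 377.02 kJ/s
Q = ΔH = 3277 kJ/s = 3277 kW
Heat supplied = 11797 MJ/h

Q_in = 11800 MJ/h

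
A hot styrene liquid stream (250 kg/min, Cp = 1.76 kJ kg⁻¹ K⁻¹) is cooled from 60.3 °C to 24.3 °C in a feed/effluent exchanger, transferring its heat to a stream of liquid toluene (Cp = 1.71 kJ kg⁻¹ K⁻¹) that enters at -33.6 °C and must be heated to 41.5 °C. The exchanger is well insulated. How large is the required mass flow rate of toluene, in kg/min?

ṁ_c = 123 kg/min

Heat released by hot stream: Q = 250 × 1.76 × (60.3 − 24.3) = 15840 kJ/min
Energy balance on cold side (adiabatic exchanger): Q = ṁ_c·Cp_c·(T_c,out − T_c,in)
ṁ_c = 15840 / [1.71 × (41.5 − -33.6)] = 123.34 kg/min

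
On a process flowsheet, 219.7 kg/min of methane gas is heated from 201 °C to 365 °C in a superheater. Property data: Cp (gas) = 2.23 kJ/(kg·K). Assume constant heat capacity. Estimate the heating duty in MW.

Q = ṁ·Cp·ΔT = 219.7 × 2.23 × (365 − 201) = 80349 kJ/min
Converting: 80349 / 60 s = 1339.1 kW
Heating duty = 1.3391 MW

Q = 1.34 MW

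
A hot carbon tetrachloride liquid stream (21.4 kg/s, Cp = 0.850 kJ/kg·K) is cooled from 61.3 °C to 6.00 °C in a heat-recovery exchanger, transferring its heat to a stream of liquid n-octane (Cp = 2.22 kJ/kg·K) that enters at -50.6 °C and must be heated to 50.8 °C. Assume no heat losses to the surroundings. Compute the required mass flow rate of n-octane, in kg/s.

Heat released by hot stream: Q = 21.4 × 0.850 × (61.3 − 6.00) = 1005.9 kJ/s
Energy balance on cold side (adiabatic exchanger): Q = ṁ_c·Cp_c·(T_c,out − T_c,in)
ṁ_c = 1005.9 / [2.22 × (50.8 − -50.6)] = 4.4686 kg/s

ṁ_c = 4.47 kg/s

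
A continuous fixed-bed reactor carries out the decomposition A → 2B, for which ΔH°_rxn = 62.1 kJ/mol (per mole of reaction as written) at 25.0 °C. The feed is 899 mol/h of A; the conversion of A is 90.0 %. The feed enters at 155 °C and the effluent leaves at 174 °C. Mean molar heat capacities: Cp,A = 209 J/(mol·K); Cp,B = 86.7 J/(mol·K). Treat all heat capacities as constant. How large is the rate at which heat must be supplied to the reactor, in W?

Extent of reaction ξ = 0.900 × 899 = 809.1 mol/h
Reaction term: ξ·ΔH°_rxn = 809.1 × 62.1 = 50245 kJ/h
Sensible, feed 155→25 °C: -24426 kJ/h
Outlet flows (mol/h): A 89.9, B 1618.2
Sensible, products 25→174 °C: 23704 kJ/h
Q = ΔH = 49523 kJ/h = 13.756 kW
Heat supplied = 13756 W

Q_in = 13800 W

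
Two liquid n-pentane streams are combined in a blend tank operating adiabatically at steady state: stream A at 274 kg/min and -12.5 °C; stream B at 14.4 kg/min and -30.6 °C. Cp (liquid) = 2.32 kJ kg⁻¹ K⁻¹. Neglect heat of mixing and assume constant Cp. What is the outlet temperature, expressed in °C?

T_out = -13.4 °C

Adiabatic, steady state ⇒ Σ ṁᵢCp,ᵢ(T_out − Tᵢ) = 0
Σ ṁᵢCp,ᵢTᵢ = 274×2.32×-12.5 + 14.4×2.32×-30.6 = -8968.3
Σ ṁᵢCp,ᵢ = 274×2.32 + 14.4×2.32 = 669.09
T_out = -8968.3 / 669.09 = -13.404 °C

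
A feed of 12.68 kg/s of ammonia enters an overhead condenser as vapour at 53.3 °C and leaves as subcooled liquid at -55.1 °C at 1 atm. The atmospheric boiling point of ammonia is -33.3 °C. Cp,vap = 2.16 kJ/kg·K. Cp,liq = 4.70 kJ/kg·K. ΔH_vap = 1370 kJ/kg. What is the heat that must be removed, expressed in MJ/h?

Q_c = 75800 MJ/h

vapour 53.3→-33.3 °C: -187.06 kJ/kg
condensation at -33.3 °C: -1370 kJ/kg
liquid -33.3→-55.1 °C: -102.46 kJ/kg
Δh = -187.06 + -1370 + -102.46 = -1659.5 kJ/kg
Q = ṁ·Δh = 12.68 kg/s × -1659.5 kJ/kg = -21043 kJ/s
|Q| = 21043 kW = 75754 MJ/h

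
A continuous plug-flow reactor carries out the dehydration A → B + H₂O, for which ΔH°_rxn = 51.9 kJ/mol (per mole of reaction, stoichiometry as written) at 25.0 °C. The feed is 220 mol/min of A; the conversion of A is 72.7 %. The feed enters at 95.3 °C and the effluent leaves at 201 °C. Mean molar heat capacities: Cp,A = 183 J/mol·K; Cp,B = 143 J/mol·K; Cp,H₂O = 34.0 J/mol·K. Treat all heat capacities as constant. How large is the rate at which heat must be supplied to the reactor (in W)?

Q_in = 206000 W

Extent of reaction ξ = 0.727 × 220 = 159.94 mol/min
Reaction term: ξ·ΔH°_rxn = 159.94 × 51.9 = 8300.9 kJ/min
Sensible, feed 95.3→25 °C: -2830.3 kJ/min
Outlet flows (mol/min): A 60.06, B 159.94, H₂O 159.94
Sensible, products 25→201 °C: 6916.9 kJ/min
Q = ΔH = 12387 kJ/min = 206.46 kW
Heat supplied = 206460 W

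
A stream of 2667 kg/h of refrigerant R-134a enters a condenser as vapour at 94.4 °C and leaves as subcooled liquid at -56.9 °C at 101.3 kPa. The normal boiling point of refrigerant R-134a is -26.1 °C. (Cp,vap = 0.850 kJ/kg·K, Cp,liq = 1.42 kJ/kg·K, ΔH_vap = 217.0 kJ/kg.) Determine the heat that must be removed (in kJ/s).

vapour 94.4→-26.1 °C: -102.42 kJ/kg
condensation at -26.1 °C: -217 kJ/kg
liquid -26.1→-56.9 °C: -43.736 kJ/kg
Δh = -102.42 + -217 + -43.736 = -363.16 kJ/kg
Q = ṁ·Δh = 2667 kg/h × -363.16 kJ/kg = -968550 kJ/h
|Q| = 269.04 kW

Q_c = 269 kJ/s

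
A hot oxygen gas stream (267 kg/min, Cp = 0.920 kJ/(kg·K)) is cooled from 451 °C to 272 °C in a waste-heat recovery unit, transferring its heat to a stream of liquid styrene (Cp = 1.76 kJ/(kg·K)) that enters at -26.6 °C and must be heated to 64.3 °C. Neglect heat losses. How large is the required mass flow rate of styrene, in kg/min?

Heat released by hot stream: Q = 267 × 0.920 × (451 − 272) = 43970 kJ/min
Energy balance on cold side (adiabatic exchanger): Q = ṁ_c·Cp_c·(T_c,out − T_c,in)
ṁ_c = 43970 / [1.76 × (64.3 − -26.6)] = 274.84 kg/min

ṁ_c = 275 kg/min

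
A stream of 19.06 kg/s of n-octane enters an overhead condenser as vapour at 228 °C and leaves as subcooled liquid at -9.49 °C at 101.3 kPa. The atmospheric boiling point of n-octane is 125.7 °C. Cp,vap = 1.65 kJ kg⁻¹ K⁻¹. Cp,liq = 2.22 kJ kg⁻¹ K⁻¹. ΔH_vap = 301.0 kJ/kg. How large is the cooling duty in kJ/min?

vapour 228→125.7 °C: -168.79 kJ/kg
condensation at 125.7 °C: -301 kJ/kg
liquid 125.7→-9.49 °C: -300.12 kJ/kg
Δh = -168.79 + -301 + -300.12 = -769.92 kJ/kg
Q = ṁ·Δh = 19.06 kg/s × -769.92 kJ/kg = -14675 kJ/s
|Q| = 14675 kW = 880480 kJ/min

Q_c = 880000 kJ/min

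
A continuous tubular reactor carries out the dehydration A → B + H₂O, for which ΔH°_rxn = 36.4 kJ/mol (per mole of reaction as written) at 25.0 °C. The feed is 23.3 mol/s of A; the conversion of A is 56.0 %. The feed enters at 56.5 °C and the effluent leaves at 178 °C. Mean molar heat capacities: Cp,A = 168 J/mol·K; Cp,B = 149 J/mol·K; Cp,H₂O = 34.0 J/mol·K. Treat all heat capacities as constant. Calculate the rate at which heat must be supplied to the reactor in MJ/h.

Extent of reaction ξ = 0.560 × 23.3 = 13.048 mol/s
Reaction term: ξ·ΔH°_rxn = 13.048 × 36.4 = 474.95 kJ/s
Sensible, feed 56.5→25 °C: -123.3 kJ/s
Outlet flows (mol/s): A 10.252, B 13.048, H₂O 13.048
Sensible, products 25→178 °C: 628.85 kJ/s
Q = ΔH = 980.49 kJ/s = 980.49 kW
Heat supplied = 3529.8 MJ/h

Q_in = 3530 MJ/h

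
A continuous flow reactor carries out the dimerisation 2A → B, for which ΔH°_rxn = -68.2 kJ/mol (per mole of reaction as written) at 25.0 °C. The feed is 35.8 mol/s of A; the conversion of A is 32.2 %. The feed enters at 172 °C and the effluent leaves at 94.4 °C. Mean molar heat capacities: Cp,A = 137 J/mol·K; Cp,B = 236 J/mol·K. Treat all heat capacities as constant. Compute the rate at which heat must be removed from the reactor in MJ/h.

Extent of reaction ξ = 0.322 × 35.8 / 2 = 5.7638 mol/s
Reaction term: ξ·ΔH°_rxn = 5.7638 × -68.2 = -393.09 kJ/s
Sensible, feed 172→25 °C: -720.98 kJ/s
Outlet flows (mol/s): A 24.272, B 5.7638
Sensible, products 25→94.4 °C: 325.18 kJ/s
Q = ΔH = -788.89 kJ/s = -788.89 kW
Heat removed = 2840 MJ/h

Q_out = 2840 MJ/h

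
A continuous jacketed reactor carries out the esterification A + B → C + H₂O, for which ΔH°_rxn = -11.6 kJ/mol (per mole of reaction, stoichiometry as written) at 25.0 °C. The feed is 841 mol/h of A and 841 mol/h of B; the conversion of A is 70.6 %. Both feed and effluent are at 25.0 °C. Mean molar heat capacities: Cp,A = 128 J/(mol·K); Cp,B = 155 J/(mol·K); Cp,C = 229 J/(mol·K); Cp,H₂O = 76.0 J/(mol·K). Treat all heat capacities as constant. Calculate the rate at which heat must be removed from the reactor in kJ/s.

Q_out = 1.91 kJ/s

Extent of reaction ξ = 0.706 × 841 = 593.75 mol/h
Reaction term: ξ·ΔH°_rxn = 593.75 × -11.6 = -6887.5 kJ/h
Q = ΔH = -6887.5 kJ/h = -1.9132 kW
Heat removed = 1.9132 kJ/s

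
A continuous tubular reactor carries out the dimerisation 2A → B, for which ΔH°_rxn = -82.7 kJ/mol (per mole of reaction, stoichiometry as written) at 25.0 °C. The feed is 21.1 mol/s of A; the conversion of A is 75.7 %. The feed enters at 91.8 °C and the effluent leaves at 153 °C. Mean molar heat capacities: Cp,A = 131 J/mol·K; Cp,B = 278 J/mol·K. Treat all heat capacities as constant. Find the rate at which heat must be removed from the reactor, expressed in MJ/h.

Extent of reaction ξ = 0.757 × 21.1 / 2 = 7.9864 mol/s
Reaction term: ξ·ΔH°_rxn = 7.9864 × -82.7 = -660.47 kJ/s
Sensible, feed 91.8→25 °C: -184.64 kJ/s
Outlet flows (mol/s): A 5.1273, B 7.9864
Sensible, products 25→153 °C: 370.16 kJ/s
Q = ΔH = -474.95 kJ/s = -474.95 kW
Heat removed = 1709.8 MJ/h

Q_out = 1710 MJ/h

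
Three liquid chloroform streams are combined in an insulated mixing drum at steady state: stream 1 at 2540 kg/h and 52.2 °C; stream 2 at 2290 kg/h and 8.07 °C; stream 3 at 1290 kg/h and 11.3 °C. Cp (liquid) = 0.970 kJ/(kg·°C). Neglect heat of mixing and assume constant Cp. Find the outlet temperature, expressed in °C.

T_out = 27.1 °C

No heat crosses the boundary, so H_out = H_in.
Σ ṁᵢCp,ᵢTᵢ = 2540×0.970×52.2 + 2290×0.970×8.07 + 1290×0.970×11.3 = 160680
Σ ṁᵢCp,ᵢ = 2540×0.970 + 2290×0.970 + 1290×0.970 = 5936.4
T_out = 160680 / 5936.4 = 27.066 °C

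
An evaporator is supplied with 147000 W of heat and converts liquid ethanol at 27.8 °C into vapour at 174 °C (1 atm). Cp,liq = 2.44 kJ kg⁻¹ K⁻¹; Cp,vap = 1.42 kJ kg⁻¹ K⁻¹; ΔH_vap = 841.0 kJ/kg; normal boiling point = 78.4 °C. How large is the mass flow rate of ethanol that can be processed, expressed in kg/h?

Δh = 2.44×(78.4−27.8) + 841.0 + 1.42×(174−78.4) = 1100.2 kJ/kg
Q = 147000 W = 147 kJ/s = 529200 kJ/h
ṁ = Q/Δh = 529200 / 1100.2 = 481 kg/h

ṁ = 481 kg/h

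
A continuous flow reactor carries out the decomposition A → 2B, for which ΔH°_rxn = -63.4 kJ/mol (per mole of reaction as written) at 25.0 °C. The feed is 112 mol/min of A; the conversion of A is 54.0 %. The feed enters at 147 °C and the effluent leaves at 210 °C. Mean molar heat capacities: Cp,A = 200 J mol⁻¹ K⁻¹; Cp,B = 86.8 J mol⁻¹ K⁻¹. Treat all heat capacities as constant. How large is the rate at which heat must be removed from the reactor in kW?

Extent of reaction ξ = 0.540 × 112 = 60.48 mol/min
Reaction term: ξ·ΔH°_rxn = 60.48 × -63.4 = -3834.4 kJ/min
Sensible, feed 147→25 °C: -2732.8 kJ/min
Outlet flows (mol/min): A 51.52, B 120.96
Sensible, products 25→210 °C: 3848.6 kJ/min
Q = ΔH = -2718.6 kJ/min = -45.31 kW
Heat removed = 45.31 kW

Q_out = 45.3 kW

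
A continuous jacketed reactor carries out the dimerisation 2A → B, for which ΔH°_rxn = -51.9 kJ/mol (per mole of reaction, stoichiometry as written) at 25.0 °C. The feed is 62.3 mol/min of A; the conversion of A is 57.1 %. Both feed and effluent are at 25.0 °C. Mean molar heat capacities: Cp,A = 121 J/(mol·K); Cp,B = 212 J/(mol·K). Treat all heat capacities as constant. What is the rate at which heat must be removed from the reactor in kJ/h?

Extent of reaction ξ = 0.571 × 62.3 / 2 = 17.787 mol/min
Reaction term: ξ·ΔH°_rxn = 17.787 × -51.9 = -923.13 kJ/min
Q = ΔH = -923.13 kJ/min = -15.385 kW
Heat removed = 55388 kJ/h

Q_out = 55400 kJ/h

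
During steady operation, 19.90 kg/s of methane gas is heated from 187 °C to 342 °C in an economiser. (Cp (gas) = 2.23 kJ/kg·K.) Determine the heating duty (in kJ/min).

Q = 413000 kJ/min

Q = ṁ·Cp·ΔT = 19.90 × 2.23 × (342 − 187) = 6878.4 kJ/s
Heating duty = 412710 kJ/min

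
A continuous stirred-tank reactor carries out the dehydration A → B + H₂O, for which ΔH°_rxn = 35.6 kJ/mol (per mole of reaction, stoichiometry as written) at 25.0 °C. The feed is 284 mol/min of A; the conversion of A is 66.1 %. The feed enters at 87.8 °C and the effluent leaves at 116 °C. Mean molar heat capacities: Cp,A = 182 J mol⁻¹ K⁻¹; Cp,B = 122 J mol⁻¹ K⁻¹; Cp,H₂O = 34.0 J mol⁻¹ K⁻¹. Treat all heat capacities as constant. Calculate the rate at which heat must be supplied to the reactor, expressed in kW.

Extent of reaction ξ = 0.661 × 284 = 187.72 mol/min
Reaction term: ξ·ΔH°_rxn = 187.72 × 35.6 = 6683 kJ/min
Sensible, feed 87.8→25 °C: -3246 kJ/min
Outlet flows (mol/min): A 96.276, B 187.72, H₂O 187.72
Sensible, products 25→116 °C: 4259.5 kJ/min
Q = ΔH = 7696.4 kJ/min = 128.27 kW
Heat supplied = 128.27 kW

Q_in = 128 kW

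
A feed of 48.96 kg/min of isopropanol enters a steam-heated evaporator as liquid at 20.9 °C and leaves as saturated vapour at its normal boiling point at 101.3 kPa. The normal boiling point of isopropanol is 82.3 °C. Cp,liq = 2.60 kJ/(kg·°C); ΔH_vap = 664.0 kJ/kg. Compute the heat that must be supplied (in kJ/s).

Q = 672 kJ/s

liquid 20.9→82.3 °C: 159.64 kJ/kg
vaporisation at 82.3 °C: 664 kJ/kg
Δh = 159.64 + 664 = 823.64 kJ/kg
Q = ṁ·Δh = 48.96 kg/min × 823.64 kJ/kg = 40325 kJ/min
|Q| = 672.09 kW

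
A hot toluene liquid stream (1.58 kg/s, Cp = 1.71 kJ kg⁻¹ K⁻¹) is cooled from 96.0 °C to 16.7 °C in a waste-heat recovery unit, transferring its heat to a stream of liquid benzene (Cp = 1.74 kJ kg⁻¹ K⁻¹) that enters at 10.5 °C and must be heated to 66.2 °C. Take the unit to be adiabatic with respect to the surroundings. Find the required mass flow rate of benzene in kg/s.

ṁ_c = 2.21 kg/s

Heat released by hot stream: Q = 1.58 × 1.71 × (96.0 − 16.7) = 214.25 kJ/s
Energy balance on cold side (adiabatic exchanger): Q = ṁ_c·Cp_c·(T_c,out − T_c,in)
ṁ_c = 214.25 / [1.74 × (66.2 − 10.5)] = 2.2107 kg/s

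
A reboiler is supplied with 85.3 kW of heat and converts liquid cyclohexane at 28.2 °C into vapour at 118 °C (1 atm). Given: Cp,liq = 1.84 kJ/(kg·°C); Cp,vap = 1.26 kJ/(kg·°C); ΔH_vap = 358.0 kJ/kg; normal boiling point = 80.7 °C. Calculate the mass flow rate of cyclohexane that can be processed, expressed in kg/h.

Δh = 1.84×(80.7−28.2) + 358.0 + 1.26×(118−80.7) = 501.6 kJ/kg
Q = 85.3 kW = 85.3 kJ/s = 307080 kJ/h
ṁ = Q/Δh = 307080 / 501.6 = 612.2 kg/h

ṁ = 612 kg/h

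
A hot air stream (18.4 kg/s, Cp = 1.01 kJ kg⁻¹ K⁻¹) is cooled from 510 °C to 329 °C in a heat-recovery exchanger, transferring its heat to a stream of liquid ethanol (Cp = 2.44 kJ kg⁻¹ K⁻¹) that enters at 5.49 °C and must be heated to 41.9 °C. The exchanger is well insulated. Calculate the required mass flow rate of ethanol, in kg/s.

Heat released by hot stream: Q = 18.4 × 1.01 × (510 − 329) = 3363.7 kJ/s
Energy balance on cold side (adiabatic exchanger): Q = ṁ_c·Cp_c·(T_c,out − T_c,in)
ṁ_c = 3363.7 / [2.44 × (41.9 − 5.49)] = 37.862 kg/s

ṁ_c = 37.9 kg/s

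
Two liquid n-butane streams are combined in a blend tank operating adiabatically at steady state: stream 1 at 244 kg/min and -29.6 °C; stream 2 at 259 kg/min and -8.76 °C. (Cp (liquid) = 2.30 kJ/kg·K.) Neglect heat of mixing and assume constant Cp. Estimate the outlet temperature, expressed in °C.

T_out = -18.9 °C

No heat crosses the boundary, so H_out = H_in.
Σ ṁᵢCp,ᵢTᵢ = 244×2.30×-29.6 + 259×2.30×-8.76 = -21830
Σ ṁᵢCp,ᵢ = 244×2.30 + 259×2.30 = 1156.9
T_out = -21830 / 1156.9 = -18.869 °C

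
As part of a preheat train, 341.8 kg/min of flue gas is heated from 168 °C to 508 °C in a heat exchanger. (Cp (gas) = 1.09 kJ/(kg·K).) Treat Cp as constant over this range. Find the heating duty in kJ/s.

Q = 2110 kJ/s

Q = ṁ·Cp·ΔT = 341.8 × 1.09 × (508 − 168) = 126670 kJ/min
Converting: 126670 / 60 s = 2111.2 kW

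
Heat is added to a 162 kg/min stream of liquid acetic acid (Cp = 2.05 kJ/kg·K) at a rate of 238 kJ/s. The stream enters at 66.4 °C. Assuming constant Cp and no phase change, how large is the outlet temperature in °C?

T_out = 109 °C

Q = 238 kJ/s = 14280 kJ/min
ΔT = Q/(ṁ·Cp) = 14280/(162×2.05) = 42.999 K
T_out = 66.4 + 42.999 = 109.4 °C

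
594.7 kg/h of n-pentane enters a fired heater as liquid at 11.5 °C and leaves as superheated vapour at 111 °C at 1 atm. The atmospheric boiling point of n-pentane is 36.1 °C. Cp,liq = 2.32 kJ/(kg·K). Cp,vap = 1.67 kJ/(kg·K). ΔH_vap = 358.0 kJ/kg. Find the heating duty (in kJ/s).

liquid 11.5→36.1 °C: 57.072 kJ/kg
vaporisation at 36.1 °C: 358 kJ/kg
vapour 36.1→111 °C: 125.08 kJ/kg
Δh = 57.072 + 358 + 125.08 = 540.15 kJ/kg
Q = ṁ·Δh = 594.7 kg/h × 540.15 kJ/kg = 321230 kJ/h
|Q| = 89.231 kW

Q = 89.2 kJ/s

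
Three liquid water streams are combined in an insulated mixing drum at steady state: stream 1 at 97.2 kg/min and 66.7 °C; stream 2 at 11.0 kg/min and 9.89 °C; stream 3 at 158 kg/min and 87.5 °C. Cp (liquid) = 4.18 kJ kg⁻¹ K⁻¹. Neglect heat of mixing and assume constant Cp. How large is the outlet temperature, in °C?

Energy balance with Q = 0: Σ ṁᵢCp,ᵢ(T_out − Tᵢ) = 0
T_out = Σ ṁᵢCp,ᵢTᵢ / Σ ṁᵢCp,ᵢ
      = 85343 / 1112.7 = 76.698 °C

T_out = 76.7 °C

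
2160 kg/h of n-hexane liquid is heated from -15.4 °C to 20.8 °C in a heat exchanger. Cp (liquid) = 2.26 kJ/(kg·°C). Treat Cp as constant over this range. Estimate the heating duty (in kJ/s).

Q = 49.1 kJ/s

Q = ṁ·Cp·ΔT = 2160 × 2.26 × (20.8 − -15.4) = 176710 kJ/h
Converting: 176710 / 3600 s = 49.087 kW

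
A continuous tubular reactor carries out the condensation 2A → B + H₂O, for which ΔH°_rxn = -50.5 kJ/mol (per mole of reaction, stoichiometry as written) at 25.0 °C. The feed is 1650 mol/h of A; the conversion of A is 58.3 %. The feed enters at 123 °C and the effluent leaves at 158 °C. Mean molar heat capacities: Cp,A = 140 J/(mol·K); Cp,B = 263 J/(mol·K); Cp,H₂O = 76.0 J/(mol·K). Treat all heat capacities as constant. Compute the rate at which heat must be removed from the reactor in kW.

Q_out = 3.45 kW

Extent of reaction ξ = 0.583 × 1650 / 2 = 480.97 mol/h
Reaction term: ξ·ΔH°_rxn = 480.97 × -50.5 = -24289 kJ/h
Sensible, feed 123→25 °C: -22638 kJ/h
Outlet flows (mol/h): A 688.05, B 480.97, H₂O 480.97
Sensible, products 25→158 °C: 34497 kJ/h
Q = ΔH = -12430 kJ/h = -3.4528 kW
Heat removed = 3.4528 kW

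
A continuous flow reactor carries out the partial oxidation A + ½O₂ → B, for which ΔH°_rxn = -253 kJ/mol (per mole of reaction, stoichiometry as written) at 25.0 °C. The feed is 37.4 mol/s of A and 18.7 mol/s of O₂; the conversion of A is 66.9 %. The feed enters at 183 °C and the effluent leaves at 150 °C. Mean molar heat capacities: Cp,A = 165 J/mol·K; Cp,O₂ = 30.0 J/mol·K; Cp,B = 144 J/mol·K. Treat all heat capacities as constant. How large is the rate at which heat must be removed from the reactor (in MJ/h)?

Extent of reaction ξ = 0.669 × 37.4 = 25.021 mol/s
Reaction term: ξ·ΔH°_rxn = 25.021 × -253 = -6330.2 kJ/s
Sensible, feed 183→25 °C: -1063.7 kJ/s
Outlet flows (mol/s): A 12.379, O₂ 6.1897, B 25.021
Sensible, products 25→150 °C: 728.91 kJ/s
Q = ΔH = -6665 kJ/s = -6665 kW
Heat removed = 23994 MJ/h

Q_out = 24000 MJ/h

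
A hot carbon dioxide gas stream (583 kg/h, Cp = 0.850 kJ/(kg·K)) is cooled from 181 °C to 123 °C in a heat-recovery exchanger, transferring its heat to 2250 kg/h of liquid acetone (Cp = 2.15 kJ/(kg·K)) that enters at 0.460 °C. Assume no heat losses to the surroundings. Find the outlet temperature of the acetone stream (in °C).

Heat released by hot stream: Q = 583 × 0.850 × (181 − 123) = 28742 kJ/h
Energy balance on cold side (adiabatic exchanger): Q = ṁ_c·Cp_c·(T_c,out − T_c,in)
T_c,out = 0.460 + 28742/(2250 × 2.15) = 6.4015 °C

T_c,out = 6.40 °C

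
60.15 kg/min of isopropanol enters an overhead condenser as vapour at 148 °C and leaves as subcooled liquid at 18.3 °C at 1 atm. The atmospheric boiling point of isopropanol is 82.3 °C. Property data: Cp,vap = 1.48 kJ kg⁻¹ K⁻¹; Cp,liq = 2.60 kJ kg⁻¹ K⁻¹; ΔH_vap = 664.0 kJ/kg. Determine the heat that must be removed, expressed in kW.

vapour 148→82.3 °C: -97.236 kJ/kg
condensation at 82.3 °C: -664 kJ/kg
liquid 82.3→18.3 °C: -166.4 kJ/kg
Δh = -97.236 + -664 + -166.4 = -927.64 kJ/kg
Q = ṁ·Δh = 60.15 kg/min × -927.64 kJ/kg = -55797 kJ/min
|Q| = 929.96 kW

Q_c = 930 kW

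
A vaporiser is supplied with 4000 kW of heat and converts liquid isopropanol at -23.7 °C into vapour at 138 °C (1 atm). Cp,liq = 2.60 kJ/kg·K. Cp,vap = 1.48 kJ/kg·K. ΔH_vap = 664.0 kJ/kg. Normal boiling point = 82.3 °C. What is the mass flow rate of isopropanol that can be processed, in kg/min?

Δh = 2.60×(82.3−-23.7) + 664.0 + 1.48×(138−82.3) = 1022 kJ/kg
Q = 4000 kW = 4000 kJ/s = 240000 kJ/min
ṁ = Q/Δh = 240000 / 1022 = 234.83 kg/min

ṁ = 235 kg/min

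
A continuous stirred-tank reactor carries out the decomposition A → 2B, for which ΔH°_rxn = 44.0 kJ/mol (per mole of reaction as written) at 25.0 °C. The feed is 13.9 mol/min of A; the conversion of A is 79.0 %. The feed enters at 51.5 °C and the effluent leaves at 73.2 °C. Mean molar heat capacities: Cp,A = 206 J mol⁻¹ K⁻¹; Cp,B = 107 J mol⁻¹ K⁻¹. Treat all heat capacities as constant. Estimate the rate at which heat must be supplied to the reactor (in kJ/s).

Q_in = 9.16 kJ/s

Extent of reaction ξ = 0.790 × 13.9 = 10.981 mol/min
Reaction term: ξ·ΔH°_rxn = 10.981 × 44.0 = 483.16 kJ/min
Sensible, feed 51.5→25 °C: -75.88 kJ/min
Outlet flows (mol/min): A 2.919, B 21.962
Sensible, products 25→73.2 °C: 142.25 kJ/min
Q = ΔH = 549.53 kJ/min = 9.1589 kW
Heat supplied = 9.1589 kJ/s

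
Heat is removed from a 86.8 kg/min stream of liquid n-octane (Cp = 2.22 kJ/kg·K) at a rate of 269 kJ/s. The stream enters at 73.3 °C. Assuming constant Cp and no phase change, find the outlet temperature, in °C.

Q = 269 kJ/s = 16140 kJ/min
ΔT = Q/(ṁ·Cp) = 16140/(86.8×2.22) = 83.759 K
T_out = 73.3 − 83.759 = -10.459 °C

T_out = -10.5 °C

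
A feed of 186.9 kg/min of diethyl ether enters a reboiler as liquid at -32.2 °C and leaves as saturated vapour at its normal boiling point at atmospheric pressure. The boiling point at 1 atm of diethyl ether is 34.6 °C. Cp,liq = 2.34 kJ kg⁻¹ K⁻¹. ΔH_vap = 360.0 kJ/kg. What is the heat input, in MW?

liquid -32.2→34.6 °C: 156.31 kJ/kg
vaporisation at 34.6 °C: 360 kJ/kg
Δh = 156.31 + 360 = 516.31 kJ/kg
Q = ṁ·Δh = 186.9 kg/min × 516.31 kJ/kg = 96499 kJ/min
|Q| = 1608.3 kW = 1.6083 MW

Q = 1.61 MW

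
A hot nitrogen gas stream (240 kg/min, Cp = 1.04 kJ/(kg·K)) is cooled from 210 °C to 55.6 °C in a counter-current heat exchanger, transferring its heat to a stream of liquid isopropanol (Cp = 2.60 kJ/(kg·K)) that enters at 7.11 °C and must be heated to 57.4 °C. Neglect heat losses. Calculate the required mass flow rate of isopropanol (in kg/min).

ṁ_c = 295 kg/min

Heat released by hot stream: Q = 240 × 1.04 × (210 − 55.6) = 38538 kJ/min
Energy balance on cold side (adiabatic exchanger): Q = ṁ_c·Cp_c·(T_c,out − T_c,in)
ṁ_c = 38538 / [2.60 × (57.4 − 7.11)] = 294.74 kg/min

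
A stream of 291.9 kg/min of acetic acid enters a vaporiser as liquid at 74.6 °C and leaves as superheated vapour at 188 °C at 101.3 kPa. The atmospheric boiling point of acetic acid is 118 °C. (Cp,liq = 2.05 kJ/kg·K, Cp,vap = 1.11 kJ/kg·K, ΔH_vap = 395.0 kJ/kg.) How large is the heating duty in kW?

Q = 2730 kW

liquid 74.6→118 °C: 88.97 kJ/kg
vaporisation at 118 °C: 395 kJ/kg
vapour 118→188 °C: 77.7 kJ/kg
Δh = 88.97 + 395 + 77.7 = 561.67 kJ/kg
Q = ṁ·Δh = 291.9 kg/min × 561.67 kJ/kg = 163950 kJ/min
|Q| = 2732.5 kW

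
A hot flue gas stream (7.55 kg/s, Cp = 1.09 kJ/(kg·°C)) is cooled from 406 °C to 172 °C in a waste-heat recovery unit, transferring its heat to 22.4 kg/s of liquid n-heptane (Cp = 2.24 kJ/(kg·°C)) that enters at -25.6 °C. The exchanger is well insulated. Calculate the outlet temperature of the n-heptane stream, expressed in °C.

T_c,out = 12.8 °C

Heat released by hot stream: Q = 7.55 × 1.09 × (406 − 172) = 1925.7 kJ/s
Energy balance on cold side (adiabatic exchanger): Q = ṁ_c·Cp_c·(T_c,out − T_c,in)
T_c,out = -25.6 + 1925.7/(22.4 × 2.24) = 12.779 °C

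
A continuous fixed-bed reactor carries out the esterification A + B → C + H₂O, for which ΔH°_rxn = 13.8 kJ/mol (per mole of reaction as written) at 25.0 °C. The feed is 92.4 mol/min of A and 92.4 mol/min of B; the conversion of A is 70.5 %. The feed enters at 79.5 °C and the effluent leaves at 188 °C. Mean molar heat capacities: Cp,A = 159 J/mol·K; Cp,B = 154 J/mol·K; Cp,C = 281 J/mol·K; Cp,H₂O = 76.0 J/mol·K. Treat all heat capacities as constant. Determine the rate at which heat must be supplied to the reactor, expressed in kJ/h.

Extent of reaction ξ = 0.705 × 92.4 = 65.142 mol/min
Reaction term: ξ·ΔH°_rxn = 65.142 × 13.8 = 898.96 kJ/min
Sensible, feed 79.5→25 °C: -1576.2 kJ/min
Outlet flows (mol/min): A 27.258, B 27.258, C 65.142, H₂O 65.142
Sensible, products 25→188 °C: 5181.4 kJ/min
Q = ΔH = 4504.1 kJ/min = 75.068 kW
Heat supplied = 270250 kJ/h

Q_in = 270000 kJ/h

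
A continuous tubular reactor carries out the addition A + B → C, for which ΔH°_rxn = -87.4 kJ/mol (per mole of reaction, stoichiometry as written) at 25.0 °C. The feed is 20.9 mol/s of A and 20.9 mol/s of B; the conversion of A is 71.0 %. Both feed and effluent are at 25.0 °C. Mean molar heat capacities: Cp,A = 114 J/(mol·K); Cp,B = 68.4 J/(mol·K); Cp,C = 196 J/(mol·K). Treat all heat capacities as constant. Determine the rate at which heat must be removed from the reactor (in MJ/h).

Q_out = 4670 MJ/h

Extent of reaction ξ = 0.710 × 20.9 = 14.839 mol/s
Reaction term: ξ·ΔH°_rxn = 14.839 × -87.4 = -1296.9 kJ/s
Q = ΔH = -1296.9 kJ/s = -1296.9 kW
Heat removed = 4668.9 MJ/h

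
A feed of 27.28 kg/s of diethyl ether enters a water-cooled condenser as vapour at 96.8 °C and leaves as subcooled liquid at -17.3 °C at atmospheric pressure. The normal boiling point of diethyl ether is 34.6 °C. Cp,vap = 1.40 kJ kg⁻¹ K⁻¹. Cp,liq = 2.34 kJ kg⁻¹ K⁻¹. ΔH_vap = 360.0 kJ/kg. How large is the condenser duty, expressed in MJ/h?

Q_c = 55800 MJ/h

vapour 96.8→34.6 °C: -87.08 kJ/kg
condensation at 34.6 °C: -360 kJ/kg
liquid 34.6→-17.3 °C: -121.45 kJ/kg
Δh = -87.08 + -360 + -121.45 = -568.53 kJ/kg
Q = ṁ·Δh = 27.28 kg/s × -568.53 kJ/kg = -15509 kJ/s
|Q| = 15509 kW = 55834 MJ/h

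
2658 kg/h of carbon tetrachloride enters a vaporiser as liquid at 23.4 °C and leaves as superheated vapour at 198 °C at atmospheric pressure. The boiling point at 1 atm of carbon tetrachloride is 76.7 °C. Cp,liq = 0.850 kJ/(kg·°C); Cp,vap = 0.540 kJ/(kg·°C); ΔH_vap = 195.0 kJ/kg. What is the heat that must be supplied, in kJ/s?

liquid 23.4→76.7 °C: 45.305 kJ/kg
vaporisation at 76.7 °C: 195 kJ/kg
vapour 76.7→198 °C: 65.502 kJ/kg
Δh = 45.305 + 195 + 65.502 = 305.81 kJ/kg
Q = ṁ·Δh = 2658 kg/h × 305.81 kJ/kg = 812840 kJ/h
|Q| = 225.79 kW

Q = 226 kJ/s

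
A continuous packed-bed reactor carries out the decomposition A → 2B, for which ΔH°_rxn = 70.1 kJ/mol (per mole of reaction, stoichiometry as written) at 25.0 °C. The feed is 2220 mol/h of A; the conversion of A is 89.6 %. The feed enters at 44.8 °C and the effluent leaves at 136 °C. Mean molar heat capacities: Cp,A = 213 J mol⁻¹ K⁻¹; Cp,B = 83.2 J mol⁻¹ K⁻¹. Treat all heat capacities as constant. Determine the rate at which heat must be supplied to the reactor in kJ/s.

Q_in = 47.9 kJ/s

Extent of reaction ξ = 0.896 × 2220 = 1989.1 mol/h
Reaction term: ξ·ΔH°_rxn = 1989.1 × 70.1 = 139440 kJ/h
Sensible, feed 44.8→25 °C: -9362.6 kJ/h
Outlet flows (mol/h): A 230.88, B 3978.2
Sensible, products 25→136 °C: 42199 kJ/h
Q = ΔH = 172270 kJ/h = 47.854 kW
Heat supplied = 47.854 kJ/s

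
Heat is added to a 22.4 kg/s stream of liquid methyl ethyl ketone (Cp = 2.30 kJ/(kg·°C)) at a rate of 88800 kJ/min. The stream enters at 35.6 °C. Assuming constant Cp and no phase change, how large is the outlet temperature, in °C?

T_out = 64.3 °C

Q = 88800 kJ/min = 1480 kJ/s
ΔT = Q/(ṁ·Cp) = 1480/(22.4×2.30) = 28.727 K
T_out = 35.6 + 28.727 = 64.327 °C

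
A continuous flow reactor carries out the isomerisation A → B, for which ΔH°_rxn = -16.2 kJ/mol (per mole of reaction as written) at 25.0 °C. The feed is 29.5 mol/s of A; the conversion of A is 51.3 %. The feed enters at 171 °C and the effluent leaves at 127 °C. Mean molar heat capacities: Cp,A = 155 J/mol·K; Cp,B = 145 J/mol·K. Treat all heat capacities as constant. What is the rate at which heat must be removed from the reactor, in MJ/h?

Extent of reaction ξ = 0.513 × 29.5 = 15.133 mol/s
Reaction term: ξ·ΔH°_rxn = 15.133 × -16.2 = -245.16 kJ/s
Sensible, feed 171→25 °C: -667.59 kJ/s
Outlet flows (mol/s): A 14.367, B 15.133
Sensible, products 25→127 °C: 450.96 kJ/s
Q = ΔH = -461.79 kJ/s = -461.79 kW
Heat removed = 1662.4 MJ/h

Q_out = 1660 MJ/h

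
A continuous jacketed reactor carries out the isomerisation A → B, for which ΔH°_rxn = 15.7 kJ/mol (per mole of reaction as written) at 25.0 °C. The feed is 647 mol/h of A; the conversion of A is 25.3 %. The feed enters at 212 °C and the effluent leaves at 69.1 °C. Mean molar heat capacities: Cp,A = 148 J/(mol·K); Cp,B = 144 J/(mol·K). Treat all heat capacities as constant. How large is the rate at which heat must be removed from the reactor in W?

Q_out = 3100 W

Extent of reaction ξ = 0.253 × 647 = 163.69 mol/h
Reaction term: ξ·ΔH°_rxn = 163.69 × 15.7 = 2569.9 kJ/h
Sensible, feed 212→25 °C: -17906 kJ/h
Outlet flows (mol/h): A 483.31, B 163.69
Sensible, products 25→69.1 °C: 4194 kJ/h
Q = ΔH = -11142 kJ/h = -3.0951 kW
Heat removed = 3095.1 W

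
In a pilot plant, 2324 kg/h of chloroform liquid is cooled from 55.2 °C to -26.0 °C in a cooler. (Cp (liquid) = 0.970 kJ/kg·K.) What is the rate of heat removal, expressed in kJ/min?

Q = ṁ·Cp·ΔT = 2324 × 0.970 × (-26.0 − 55.2) = -183050 kJ/h
Converting: 183050 / 3600 s = 50.847 kW
Cooling duty = 3050.8 kJ/min

Q_c = 3050 kJ/min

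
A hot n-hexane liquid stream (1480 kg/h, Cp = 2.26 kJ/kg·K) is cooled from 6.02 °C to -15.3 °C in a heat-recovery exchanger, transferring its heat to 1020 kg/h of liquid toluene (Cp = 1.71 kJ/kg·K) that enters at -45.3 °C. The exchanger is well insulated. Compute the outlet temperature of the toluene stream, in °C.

T_c,out = -4.42 °C

Heat released by hot stream: Q = 1480 × 2.26 × (6.02 − -15.3) = 71311 kJ/h
Energy balance on cold side (adiabatic exchanger): Q = ṁ_c·Cp_c·(T_c,out − T_c,in)
T_c,out = -45.3 + 71311/(1020 × 1.71) = -4.4153 °C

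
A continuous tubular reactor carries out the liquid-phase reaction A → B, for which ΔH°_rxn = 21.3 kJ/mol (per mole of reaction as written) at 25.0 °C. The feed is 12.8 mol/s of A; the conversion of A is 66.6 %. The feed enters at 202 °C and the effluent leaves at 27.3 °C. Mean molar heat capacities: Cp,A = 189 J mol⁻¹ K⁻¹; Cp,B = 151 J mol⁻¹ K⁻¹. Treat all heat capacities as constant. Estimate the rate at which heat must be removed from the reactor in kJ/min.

Q_out = 14500 kJ/min

Extent of reaction ξ = 0.666 × 12.8 = 8.5248 mol/s
Reaction term: ξ·ΔH°_rxn = 8.5248 × 21.3 = 181.58 kJ/s
Sensible, feed 202→25 °C: -428.2 kJ/s
Outlet flows (mol/s): A 4.2752, B 8.5248
Sensible, products 25→27.3 °C: 4.8191 kJ/s
Q = ΔH = -241.8 kJ/s = -241.8 kW
Heat removed = 14508 kJ/min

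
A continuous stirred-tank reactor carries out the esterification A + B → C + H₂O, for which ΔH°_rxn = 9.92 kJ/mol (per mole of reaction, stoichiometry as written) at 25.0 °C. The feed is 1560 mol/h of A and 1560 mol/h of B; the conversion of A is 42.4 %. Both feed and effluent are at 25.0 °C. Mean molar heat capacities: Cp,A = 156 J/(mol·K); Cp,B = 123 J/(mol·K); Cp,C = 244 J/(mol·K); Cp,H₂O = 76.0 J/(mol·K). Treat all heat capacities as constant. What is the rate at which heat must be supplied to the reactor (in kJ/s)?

Extent of reaction ξ = 0.424 × 1560 = 661.44 mol/h
Reaction term: ξ·ΔH°_rxn = 661.44 × 9.92 = 6561.5 kJ/h
Q = ΔH = 6561.5 kJ/h = 1.8226 kW
Heat supplied = 1.8226 kJ/s

Q_in = 1.82 kJ/s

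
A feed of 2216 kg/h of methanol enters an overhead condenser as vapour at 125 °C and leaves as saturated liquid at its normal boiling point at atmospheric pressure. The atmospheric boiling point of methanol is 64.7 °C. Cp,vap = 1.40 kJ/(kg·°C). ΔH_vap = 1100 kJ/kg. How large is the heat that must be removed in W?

vapour 125→64.7 °C: -84.42 kJ/kg
condensation at 64.7 °C: -1100 kJ/kg
Δh = -84.42 + -1100 = -1184.4 kJ/kg
Q = ṁ·Δh = 2216 kg/h × -1184.4 kJ/kg = -2.6247e+06 kJ/h
|Q| = 729.08 kW = 729080 W

Q_c = 729000 W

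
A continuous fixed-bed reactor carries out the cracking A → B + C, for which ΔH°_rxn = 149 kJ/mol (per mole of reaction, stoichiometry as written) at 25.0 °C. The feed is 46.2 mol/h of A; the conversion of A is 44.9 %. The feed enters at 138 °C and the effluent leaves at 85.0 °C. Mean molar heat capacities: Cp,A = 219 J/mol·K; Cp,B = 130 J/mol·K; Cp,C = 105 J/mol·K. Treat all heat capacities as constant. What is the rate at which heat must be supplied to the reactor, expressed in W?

Q_in = 715 W

Extent of reaction ξ = 0.449 × 46.2 = 20.744 mol/h
Reaction term: ξ·ΔH°_rxn = 20.744 × 149 = 3090.8 kJ/h
Sensible, feed 138→25 °C: -1143.3 kJ/h
Outlet flows (mol/h): A 25.456, B 20.744, C 20.744
Sensible, products 25→85.0 °C: 626.98 kJ/h
Q = ΔH = 2574.5 kJ/h = 0.71514 kW
Heat supplied = 715.14 W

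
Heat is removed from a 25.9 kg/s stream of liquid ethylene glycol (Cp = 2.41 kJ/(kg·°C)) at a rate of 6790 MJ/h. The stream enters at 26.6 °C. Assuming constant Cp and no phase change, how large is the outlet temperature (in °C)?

T_out = -3.62 °C

Q = 6790 MJ/h = 1886.1 kJ/s
ΔT = Q/(ṁ·Cp) = 1886.1/(25.9×2.41) = 30.217 K
T_out = 26.6 − 30.217 = -3.6169 °C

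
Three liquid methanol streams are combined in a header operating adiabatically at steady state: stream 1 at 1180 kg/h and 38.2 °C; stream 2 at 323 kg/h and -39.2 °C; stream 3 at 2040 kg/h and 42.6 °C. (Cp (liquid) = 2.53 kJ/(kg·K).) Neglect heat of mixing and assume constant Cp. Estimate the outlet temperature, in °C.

No heat crosses the boundary, so H_out = H_in.
T_out = Σ ṁᵢCp,ᵢTᵢ / Σ ṁᵢCp,ᵢ
      = 301880 / 8963.8 = 33.677 °C

T_out = 33.7 °C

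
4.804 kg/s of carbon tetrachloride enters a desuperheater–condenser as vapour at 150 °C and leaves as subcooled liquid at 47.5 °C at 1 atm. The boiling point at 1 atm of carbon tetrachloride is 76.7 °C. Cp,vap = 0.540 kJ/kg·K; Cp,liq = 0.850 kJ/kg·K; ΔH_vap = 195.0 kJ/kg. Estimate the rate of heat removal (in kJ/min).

Q_c = 74800 kJ/min

vapour 150→76.7 °C: -39.582 kJ/kg
condensation at 76.7 °C: -195 kJ/kg
liquid 76.7→47.5 °C: -24.82 kJ/kg
Δh = -39.582 + -195 + -24.82 = -259.4 kJ/kg
Q = ṁ·Δh = 4.804 kg/s × -259.4 kJ/kg = -1246.2 kJ/s
|Q| = 1246.2 kW = 74770 kJ/min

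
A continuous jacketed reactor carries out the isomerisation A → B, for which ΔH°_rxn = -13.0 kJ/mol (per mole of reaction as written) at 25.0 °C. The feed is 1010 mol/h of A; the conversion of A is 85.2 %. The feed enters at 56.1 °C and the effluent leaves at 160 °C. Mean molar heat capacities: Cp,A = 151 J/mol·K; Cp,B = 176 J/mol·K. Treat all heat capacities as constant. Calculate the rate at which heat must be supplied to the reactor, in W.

Q_in = 2100 W

Extent of reaction ξ = 0.852 × 1010 = 860.52 mol/h
Reaction term: ξ·ΔH°_rxn = 860.52 × -13.0 = -11187 kJ/h
Sensible, feed 56.1→25 °C: -4743.1 kJ/h
Outlet flows (mol/h): A 149.48, B 860.52
Sensible, products 25→160 °C: 23493 kJ/h
Q = ΔH = 7563.3 kJ/h = 2.1009 kW
Heat supplied = 2100.9 W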